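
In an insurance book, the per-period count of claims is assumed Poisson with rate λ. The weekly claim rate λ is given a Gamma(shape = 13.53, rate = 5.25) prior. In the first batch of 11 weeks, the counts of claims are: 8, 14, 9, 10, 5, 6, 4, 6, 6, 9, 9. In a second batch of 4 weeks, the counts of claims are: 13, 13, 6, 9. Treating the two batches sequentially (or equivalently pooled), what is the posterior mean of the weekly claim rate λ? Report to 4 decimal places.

6.9398

With a Gamma(shape α, rate β) prior, the Poisson likelihood is conjugate: the posterior is Gamma(α + ΣXᵢ, β + n).
Batch 1: sum of counts S = 86 over n = 11 weeks.
After batch 1: Gamma(α+S, β+n) = Gamma(13.53+86, 5.25+11) = Gamma(99.53, 16.25).
Batch 2: sum of counts S = 41 over n = 4 weeks.
After batch 2: Gamma(α+S, β+n) = Gamma(99.53+41, 16.25+4) = Gamma(140.53, 20.25).
Posterior mean = α/β = 140.53/20.25 = 6.9398.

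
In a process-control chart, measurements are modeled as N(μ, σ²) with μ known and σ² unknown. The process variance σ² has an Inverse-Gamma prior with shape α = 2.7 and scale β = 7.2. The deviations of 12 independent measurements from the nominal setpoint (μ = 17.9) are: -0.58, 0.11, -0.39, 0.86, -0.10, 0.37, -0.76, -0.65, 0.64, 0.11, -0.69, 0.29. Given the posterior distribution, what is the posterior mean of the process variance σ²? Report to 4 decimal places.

1.1538

With known mean μ and an Inverse-Gamma(α, β) prior on σ², the Normal likelihood is conjugate: posterior is Inv-Gamma(α + n/2, β + Σ(xᵢ−μ)²/2).
Σ(xᵢ−μ)² = (-0.58)² + (0.11)² + (-0.39)² + (0.86)² + (-0.10)² + (0.37)² + (-0.76)² + (-0.65)² + (0.64)² + (0.11)² + (-0.69)² + (0.29)² = 3.3691.
Posterior: Inv-Gamma(2.7 + 12/2, 7.2 + 3.3691/2) = Inv-Gamma(8.70, 8.88455).
E[σ²|data] = β/(α−1) = 8.88455/7.70 = 1.1538.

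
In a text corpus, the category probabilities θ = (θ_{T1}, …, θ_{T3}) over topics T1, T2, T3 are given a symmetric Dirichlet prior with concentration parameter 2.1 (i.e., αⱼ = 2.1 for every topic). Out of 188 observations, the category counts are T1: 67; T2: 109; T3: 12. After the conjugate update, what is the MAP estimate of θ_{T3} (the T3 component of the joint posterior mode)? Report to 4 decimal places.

0.0685

The Dirichlet prior is conjugate to the Multinomial likelihood: each posterior αⱼ = prior αⱼ + observed count nⱼ.
Posterior concentration: (69.1, 111.1, 14.1), total = 194.3.
Joint mode component: (α_{T3}−1)/(Σα−K) = 13.1/191.3 = 0.0685.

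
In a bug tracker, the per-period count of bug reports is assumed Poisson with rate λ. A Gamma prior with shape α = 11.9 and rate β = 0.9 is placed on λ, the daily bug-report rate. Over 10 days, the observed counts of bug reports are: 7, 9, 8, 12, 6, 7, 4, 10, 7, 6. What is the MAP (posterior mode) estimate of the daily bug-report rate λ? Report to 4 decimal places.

With a Gamma(shape α, rate β) prior, the Poisson likelihood is conjugate: the posterior is Gamma(α + ΣXᵢ, β + n).
Sum of counts S = 76 over n = 10 days.
Posterior: Gamma(α+S, β+n) = Gamma(11.9+76, 0.9+10) = Gamma(87.9, 10.9).
Mode of Gamma(α,β) for α≥1 is (α−1)/β = 86.9/10.9 = 7.9725.

7.9725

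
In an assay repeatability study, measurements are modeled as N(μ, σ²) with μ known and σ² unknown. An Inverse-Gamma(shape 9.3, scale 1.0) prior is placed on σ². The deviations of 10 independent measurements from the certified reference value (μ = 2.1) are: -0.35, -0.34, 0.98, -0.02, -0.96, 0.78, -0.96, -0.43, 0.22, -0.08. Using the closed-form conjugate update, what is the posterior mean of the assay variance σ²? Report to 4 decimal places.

0.2214

With known mean μ and an Inverse-Gamma(α, β) prior on σ², the Normal likelihood is conjugate: posterior is Inv-Gamma(α + n/2, β + Σ(xᵢ−μ)²/2).
Σ(xᵢ−μ)² = (-0.35)² + (-0.34)² + (0.98)² + (-0.02)² + (-0.96)² + (0.78)² + (-0.96)² + (-0.43)² + (0.22)² + (-0.08)² = 3.8902.
Posterior: Inv-Gamma(9.3 + 10/2, 1.0 + 3.8902/2) = Inv-Gamma(14.30, 2.94510).
E[σ²|data] = β/(α−1) = 2.94510/13.30 = 0.2214.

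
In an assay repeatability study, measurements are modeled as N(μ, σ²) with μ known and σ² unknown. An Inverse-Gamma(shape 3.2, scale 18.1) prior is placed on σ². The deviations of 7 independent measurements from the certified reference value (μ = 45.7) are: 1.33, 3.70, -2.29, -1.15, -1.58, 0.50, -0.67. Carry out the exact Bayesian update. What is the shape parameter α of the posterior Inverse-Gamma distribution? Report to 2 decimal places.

6.70

With known mean μ and an Inverse-Gamma(α, β) prior on σ², the Normal likelihood is conjugate: posterior is Inv-Gamma(α + n/2, β + Σ(xᵢ−μ)²/2).
Σ(xᵢ−μ)² = (1.33)² + (3.70)² + (-2.29)² + (-1.15)² + (-1.58)² + (0.50)² + (-0.67)² = 25.2208.
Posterior: Inv-Gamma(3.2 + 7/2, 18.1 + 25.2208/2) = Inv-Gamma(6.70, 30.71040).
Posterior α = 6.70.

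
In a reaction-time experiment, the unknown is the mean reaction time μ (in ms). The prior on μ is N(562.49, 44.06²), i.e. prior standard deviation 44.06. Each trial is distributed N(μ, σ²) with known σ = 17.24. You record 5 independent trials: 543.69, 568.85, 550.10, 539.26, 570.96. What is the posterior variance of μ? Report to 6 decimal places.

For Normal data with known variance σ², a Normal(μ₀, σ₀²) prior on μ is conjugate. Posterior precision = 1/σ₀² + n/σ²; posterior mean is the precision-weighted average of μ₀ and x̄.
σ₀² = 44.06² = 1941.2836, σ² = 17.24² = 297.2176; σ² + n·σ₀² = 297.2176 + 5·1941.2836 = 10003.6356.
Posterior precision = 1/σ₀² + n/σ² = 1/1941.2836 + 5/297.2176 = (σ² + n·σ₀²)/(σ₀²σ²) = 10003.6356/(1941.2836·297.2176); posterior variance σₙ² = σ₀²σ²/(σ² + n·σ₀²) = 1941.2836·297.2176/10003.6356 = 57.677396.

57.677396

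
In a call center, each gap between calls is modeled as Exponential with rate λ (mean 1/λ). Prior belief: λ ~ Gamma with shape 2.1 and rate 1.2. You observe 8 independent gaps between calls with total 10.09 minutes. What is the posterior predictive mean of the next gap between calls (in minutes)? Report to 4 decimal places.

With a Gamma(shape α, rate β) prior on the exponential rate λ, the posterior after n observations with total T = Σxᵢ is Gamma(α+n, β+T).
Posterior: Gamma(2.1+8, 1.2+10.09) = Gamma(10.1, 11.29).
The predictive distribution for the next observation is Lomax; its mean is β/(α−1) = 11.29/9.1 = 1.2407.

1.2407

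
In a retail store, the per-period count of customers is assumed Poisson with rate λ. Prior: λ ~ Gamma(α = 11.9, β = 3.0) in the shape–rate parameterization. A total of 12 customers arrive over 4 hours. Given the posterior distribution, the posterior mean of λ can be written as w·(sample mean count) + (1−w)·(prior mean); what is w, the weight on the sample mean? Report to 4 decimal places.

0.5714

With a Gamma(shape α, rate β) prior, the Poisson likelihood is conjugate: the posterior is Gamma(α + ΣXᵢ, β + n).
Posterior mean = (α₀+S)/(β₀+n) = [n/(β₀+n)]·(S/n) + [β₀/(β₀+n)]·(α₀/β₀), so only n and β₀ enter the weight.
Weight on data w = n/(β₀+n) = 4/(3.0+4) = 4/7.0 = 0.5714.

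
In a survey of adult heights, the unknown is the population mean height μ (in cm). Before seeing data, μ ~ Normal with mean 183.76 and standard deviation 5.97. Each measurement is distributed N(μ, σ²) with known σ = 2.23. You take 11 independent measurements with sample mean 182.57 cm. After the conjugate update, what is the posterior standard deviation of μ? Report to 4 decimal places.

0.6681

For Normal data with known variance σ², a Normal(μ₀, σ₀²) prior on μ is conjugate. Posterior precision = 1/σ₀² + n/σ²; posterior mean is the precision-weighted average of μ₀ and x̄.
σ₀² = 5.97² = 35.6409, σ² = 2.23² = 4.9729; σ² + n·σ₀² = 4.9729 + 11·35.6409 = 397.0228.
Posterior precision = 1/σ₀² + n/σ² = 1/35.6409 + 11/4.9729 = (σ² + n·σ₀²)/(σ₀²σ²) = 397.0228/(35.6409·4.9729); posterior variance σₙ² = σ₀²σ²/(σ² + n·σ₀²) = 35.6409·4.9729/397.0228 = 0.446419.
Posterior SD = √σₙ² = √(35.6409·4.9729/397.0228) = 0.6681.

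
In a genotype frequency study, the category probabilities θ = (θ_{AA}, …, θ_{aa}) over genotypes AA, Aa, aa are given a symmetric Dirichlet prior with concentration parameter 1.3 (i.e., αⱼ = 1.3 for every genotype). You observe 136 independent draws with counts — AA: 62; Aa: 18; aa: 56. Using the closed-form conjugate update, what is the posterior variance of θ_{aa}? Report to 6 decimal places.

0.001716

The Dirichlet prior is conjugate to the Multinomial likelihood: each posterior αⱼ = prior αⱼ + observed count nⱼ.
Posterior concentration: (63.3, 19.3, 57.3), total = 139.9.
Var[θ_j] = α_j(Σα−α_j)/((Σα)²(Σα+1)) = 57.3·82.6/(139.9²·140.9) = 0.001716.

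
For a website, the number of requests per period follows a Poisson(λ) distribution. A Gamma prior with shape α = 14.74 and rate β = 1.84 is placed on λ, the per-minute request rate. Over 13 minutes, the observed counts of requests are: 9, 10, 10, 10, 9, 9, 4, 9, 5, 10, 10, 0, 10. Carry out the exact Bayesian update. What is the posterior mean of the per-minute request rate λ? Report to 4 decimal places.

8.0687

With a Gamma(shape α, rate β) prior, the Poisson likelihood is conjugate: the posterior is Gamma(α + ΣXᵢ, β + n).
Sum of counts S = 105 over n = 13 minutes.
Posterior: Gamma(α+S, β+n) = Gamma(14.74+105, 1.84+13) = Gamma(119.74, 14.84).
Posterior mean = α/β = 119.74/14.84 = 8.0687.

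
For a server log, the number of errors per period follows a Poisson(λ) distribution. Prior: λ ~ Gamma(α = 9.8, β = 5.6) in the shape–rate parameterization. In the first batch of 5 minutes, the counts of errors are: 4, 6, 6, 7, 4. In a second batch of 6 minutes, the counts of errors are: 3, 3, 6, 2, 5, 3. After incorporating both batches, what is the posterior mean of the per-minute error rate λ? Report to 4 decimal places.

With a Gamma(shape α, rate β) prior, the Poisson likelihood is conjugate: the posterior is Gamma(α + ΣXᵢ, β + n).
Batch 1: sum of counts S = 27 over n = 5 minutes.
After batch 1: Gamma(α+S, β+n) = Gamma(9.8+27, 5.6+5) = Gamma(36.8, 10.6).
Batch 2: sum of counts S = 22 over n = 6 minutes.
After batch 2: Gamma(α+S, β+n) = Gamma(36.8+22, 10.6+6) = Gamma(58.8, 16.6).
Posterior mean = α/β = 58.8/16.6 = 3.5422.

3.5422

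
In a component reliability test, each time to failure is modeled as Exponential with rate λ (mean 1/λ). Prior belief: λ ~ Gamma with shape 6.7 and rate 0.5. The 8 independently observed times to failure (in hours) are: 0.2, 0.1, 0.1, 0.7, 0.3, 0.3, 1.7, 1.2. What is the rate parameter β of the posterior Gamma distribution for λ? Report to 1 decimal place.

5.1

With a Gamma(shape α, rate β) prior on the exponential rate λ, the posterior after n observations with total T = Σxᵢ is Gamma(α+n, β+T).
Sum of observations T = 4.6 hours; n = 8.
Posterior: Gamma(6.7+8, 0.5+4.6) = Gamma(14.7, 5.1).
Posterior β = 5.1.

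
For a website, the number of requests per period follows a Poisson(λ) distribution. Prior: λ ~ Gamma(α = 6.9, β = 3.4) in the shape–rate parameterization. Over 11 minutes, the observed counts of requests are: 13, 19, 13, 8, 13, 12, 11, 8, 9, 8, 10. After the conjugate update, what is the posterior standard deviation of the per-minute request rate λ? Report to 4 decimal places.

With a Gamma(shape α, rate β) prior, the Poisson likelihood is conjugate: the posterior is Gamma(α + ΣXᵢ, β + n).
Sum of counts S = 124 over n = 11 minutes.
Posterior: Gamma(α+S, β+n) = Gamma(6.9+124, 3.4+11) = Gamma(130.9, 14.4).
SD = √α/β = √130.9/14.4 = 0.7945.

0.7945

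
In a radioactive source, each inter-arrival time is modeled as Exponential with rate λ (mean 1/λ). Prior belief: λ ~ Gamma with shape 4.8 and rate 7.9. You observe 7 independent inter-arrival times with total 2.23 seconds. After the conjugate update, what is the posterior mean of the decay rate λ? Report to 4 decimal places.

With a Gamma(shape α, rate β) prior on the exponential rate λ, the posterior after n observations with total T = Σxᵢ is Gamma(α+n, β+T).
Posterior: Gamma(4.8+7, 7.9+2.23) = Gamma(11.8, 10.13).
Posterior mean of λ = α/β = 11.8/10.13 = 1.1649.

1.1649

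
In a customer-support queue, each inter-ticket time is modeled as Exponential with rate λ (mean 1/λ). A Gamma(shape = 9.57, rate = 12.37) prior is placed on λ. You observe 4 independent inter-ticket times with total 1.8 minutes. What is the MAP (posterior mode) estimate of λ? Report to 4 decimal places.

With a Gamma(shape α, rate β) prior on the exponential rate λ, the posterior after n observations with total T = Σxᵢ is Gamma(α+n, β+T).
Posterior: Gamma(9.57+4, 12.37+1.8) = Gamma(13.57, 14.17).
Mode = (α−1)/β = 0.8871.

0.8871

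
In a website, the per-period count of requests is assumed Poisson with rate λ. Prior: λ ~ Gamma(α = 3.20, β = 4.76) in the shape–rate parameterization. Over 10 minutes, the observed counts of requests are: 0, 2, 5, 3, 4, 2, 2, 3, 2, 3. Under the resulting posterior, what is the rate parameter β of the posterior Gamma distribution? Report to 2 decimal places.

With a Gamma(shape α, rate β) prior, the Poisson likelihood is conjugate: the posterior is Gamma(α + ΣXᵢ, β + n).
Sum of counts S = 26 over n = 10 minutes.
Posterior: Gamma(α+S, β+n) = Gamma(3.20+26, 4.76+10) = Gamma(29.20, 14.76).
Posterior β = 14.76.

14.76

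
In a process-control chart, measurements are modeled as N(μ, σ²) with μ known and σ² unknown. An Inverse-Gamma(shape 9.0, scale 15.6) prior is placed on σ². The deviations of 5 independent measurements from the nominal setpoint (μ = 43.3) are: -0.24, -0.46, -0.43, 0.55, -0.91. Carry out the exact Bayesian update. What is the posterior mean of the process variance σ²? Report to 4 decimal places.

With known mean μ and an Inverse-Gamma(α, β) prior on σ², the Normal likelihood is conjugate: posterior is Inv-Gamma(α + n/2, β + Σ(xᵢ−μ)²/2).
Σ(xᵢ−μ)² = (-0.24)² + (-0.46)² + (-0.43)² + (0.55)² + (-0.91)² = 1.5847.
Posterior: Inv-Gamma(9.0 + 5/2, 15.6 + 1.5847/2) = Inv-Gamma(11.50, 16.39235).
E[σ²|data] = β/(α−1) = 16.39235/10.50 = 1.5612.

1.5612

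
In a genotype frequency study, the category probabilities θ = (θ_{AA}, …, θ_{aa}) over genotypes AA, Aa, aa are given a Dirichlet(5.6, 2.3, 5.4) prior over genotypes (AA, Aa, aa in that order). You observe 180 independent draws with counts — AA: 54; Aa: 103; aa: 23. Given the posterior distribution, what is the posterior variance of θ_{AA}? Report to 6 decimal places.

0.001098

The Dirichlet prior is conjugate to the Multinomial likelihood: each posterior αⱼ = prior αⱼ + observed count nⱼ.
Posterior concentration: (59.6, 105.3, 28.4), total = 193.3.
Var[θ_j] = α_j(Σα−α_j)/((Σα)²(Σα+1)) = 59.6·133.7/(193.3²·194.3) = 0.001098.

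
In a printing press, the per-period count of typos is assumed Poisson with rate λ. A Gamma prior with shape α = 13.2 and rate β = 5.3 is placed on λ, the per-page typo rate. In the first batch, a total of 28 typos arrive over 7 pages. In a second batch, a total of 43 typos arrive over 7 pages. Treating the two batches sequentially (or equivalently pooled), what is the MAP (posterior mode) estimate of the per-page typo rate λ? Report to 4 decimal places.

With a Gamma(shape α, rate β) prior, the Poisson likelihood is conjugate: the posterior is Gamma(α + ΣXᵢ, β + n).
After batch 1: Gamma(α+S, β+n) = Gamma(13.2+28, 5.3+7) = Gamma(41.2, 12.3).
After batch 2: Gamma(α+S, β+n) = Gamma(41.2+43, 12.3+7) = Gamma(84.2, 19.3).
Mode of Gamma(α,β) for α≥1 is (α−1)/β = 83.2/19.3 = 4.3109.

4.3109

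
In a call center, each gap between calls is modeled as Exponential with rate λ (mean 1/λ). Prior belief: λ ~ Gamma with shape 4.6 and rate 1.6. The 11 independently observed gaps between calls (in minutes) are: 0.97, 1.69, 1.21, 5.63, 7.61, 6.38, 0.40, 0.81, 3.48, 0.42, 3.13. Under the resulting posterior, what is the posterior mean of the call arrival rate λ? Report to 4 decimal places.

0.4680

With a Gamma(shape α, rate β) prior on the exponential rate λ, the posterior after n observations with total T = Σxᵢ is Gamma(α+n, β+T).
Sum of observations T = 31.73 minutes; n = 11.
Posterior: Gamma(4.6+11, 1.6+31.73) = Gamma(15.6, 33.33).
Posterior mean of λ = α/β = 15.6/33.33 = 0.4680.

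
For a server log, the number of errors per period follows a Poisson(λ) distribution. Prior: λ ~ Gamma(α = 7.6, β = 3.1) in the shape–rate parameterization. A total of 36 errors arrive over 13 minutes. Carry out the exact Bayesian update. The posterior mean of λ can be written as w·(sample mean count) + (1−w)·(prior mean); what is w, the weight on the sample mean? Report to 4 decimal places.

With a Gamma(shape α, rate β) prior, the Poisson likelihood is conjugate: the posterior is Gamma(α + ΣXᵢ, β + n).
Posterior mean = (α₀+S)/(β₀+n) = [n/(β₀+n)]·(S/n) + [β₀/(β₀+n)]·(α₀/β₀), so only n and β₀ enter the weight.
Weight on data w = n/(β₀+n) = 13/(3.1+13) = 13/16.1 = 0.8075.

0.8075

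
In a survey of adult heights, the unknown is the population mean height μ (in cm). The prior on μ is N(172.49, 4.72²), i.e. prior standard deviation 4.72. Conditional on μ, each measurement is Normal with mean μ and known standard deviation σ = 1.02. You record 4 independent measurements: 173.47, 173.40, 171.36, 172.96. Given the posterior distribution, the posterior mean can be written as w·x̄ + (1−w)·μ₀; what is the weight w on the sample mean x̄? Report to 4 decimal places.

For Normal data with known variance σ², a Normal(μ₀, σ₀²) prior on μ is conjugate. Posterior precision = 1/σ₀² + n/σ²; posterior mean is the precision-weighted average of μ₀ and x̄.
σ₀² = 4.72² = 22.2784, σ² = 1.02² = 1.0404. Prior precision 1/σ₀² = 1/22.2784; data precision n/σ² = 4/1.0404.
w = (n/σ²)/(1/σ₀² + n/σ²) = n·σ₀²/(σ² + n·σ₀²) = 4·22.2784/(1.0404 + 4·22.2784) = 89.1136/90.154 = 0.9885.

0.9885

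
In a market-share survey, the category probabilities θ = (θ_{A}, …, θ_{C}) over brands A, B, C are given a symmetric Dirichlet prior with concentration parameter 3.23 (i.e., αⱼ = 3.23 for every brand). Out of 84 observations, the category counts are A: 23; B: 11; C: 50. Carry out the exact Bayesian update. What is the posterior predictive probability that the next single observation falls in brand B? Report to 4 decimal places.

0.1519

The Dirichlet prior is conjugate to the Multinomial likelihood: each posterior αⱼ = prior αⱼ + observed count nⱼ.
Posterior concentration: (26.23, 14.23, 53.23), total = 93.69.
P(next = B | data) = α_{B}/Σα = 0.1519.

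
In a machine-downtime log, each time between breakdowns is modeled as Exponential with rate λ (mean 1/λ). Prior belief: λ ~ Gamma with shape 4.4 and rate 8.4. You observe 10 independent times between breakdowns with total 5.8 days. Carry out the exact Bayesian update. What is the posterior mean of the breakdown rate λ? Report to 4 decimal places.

1.0141

With a Gamma(shape α, rate β) prior on the exponential rate λ, the posterior after n observations with total T = Σxᵢ is Gamma(α+n, β+T).
Posterior: Gamma(4.4+10, 8.4+5.8) = Gamma(14.4, 14.2).
Posterior mean of λ = α/β = 14.4/14.2 = 1.0141.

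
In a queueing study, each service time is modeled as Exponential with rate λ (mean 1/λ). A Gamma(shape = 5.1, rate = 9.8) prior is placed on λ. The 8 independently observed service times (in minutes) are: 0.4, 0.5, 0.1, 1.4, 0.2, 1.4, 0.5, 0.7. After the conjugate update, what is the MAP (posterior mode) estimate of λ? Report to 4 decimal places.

0.8067

With a Gamma(shape α, rate β) prior on the exponential rate λ, the posterior after n observations with total T = Σxᵢ is Gamma(α+n, β+T).
Sum of observations T = 5.2 minutes; n = 8.
Posterior: Gamma(5.1+8, 9.8+5.2) = Gamma(13.1, 15.0).
Mode = (α−1)/β = 0.8067.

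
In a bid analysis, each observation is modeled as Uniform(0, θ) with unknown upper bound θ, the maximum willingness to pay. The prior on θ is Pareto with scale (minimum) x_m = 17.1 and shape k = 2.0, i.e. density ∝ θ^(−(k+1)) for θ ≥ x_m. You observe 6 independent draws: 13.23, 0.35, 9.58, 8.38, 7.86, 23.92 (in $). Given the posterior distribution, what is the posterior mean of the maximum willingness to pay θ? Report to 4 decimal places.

27.3371

A Pareto(scale x_m, shape k) prior on the upper bound θ of Uniform(0, θ) is conjugate: posterior is Pareto(max(x_m, max xᵢ), k + n).
Sample maximum = 23.92; prior scale x_m = 17.1 → posterior scale = max = 23.92.
Posterior shape = 2.0 + 6 = 8.0.
E[θ|data] = k·x_m/(k−1) = 8.0·23.92/7.0 = 27.3371.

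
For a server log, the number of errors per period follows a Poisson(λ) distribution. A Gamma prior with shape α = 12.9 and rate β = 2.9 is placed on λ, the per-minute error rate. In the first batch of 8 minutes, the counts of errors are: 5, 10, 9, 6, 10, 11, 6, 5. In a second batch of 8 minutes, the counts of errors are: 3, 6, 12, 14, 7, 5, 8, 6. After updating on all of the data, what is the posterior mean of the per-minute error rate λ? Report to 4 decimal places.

7.1905

With a Gamma(shape α, rate β) prior, the Poisson likelihood is conjugate: the posterior is Gamma(α + ΣXᵢ, β + n).
Batch 1: sum of counts S = 62 over n = 8 minutes.
After batch 1: Gamma(α+S, β+n) = Gamma(12.9+62, 2.9+8) = Gamma(74.9, 10.9).
Batch 2: sum of counts S = 61 over n = 8 minutes.
After batch 2: Gamma(α+S, β+n) = Gamma(74.9+61, 10.9+8) = Gamma(135.9, 18.9).
Posterior mean = α/β = 135.9/18.9 = 7.1905.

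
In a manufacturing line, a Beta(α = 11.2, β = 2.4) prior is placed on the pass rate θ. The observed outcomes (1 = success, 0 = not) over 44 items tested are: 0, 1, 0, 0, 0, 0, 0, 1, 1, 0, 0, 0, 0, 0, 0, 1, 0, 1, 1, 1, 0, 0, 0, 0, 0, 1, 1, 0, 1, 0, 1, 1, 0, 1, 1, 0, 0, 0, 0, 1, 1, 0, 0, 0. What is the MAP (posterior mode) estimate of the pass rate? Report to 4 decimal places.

0.4712

The Beta prior is conjugate to a Binomial/Bernoulli likelihood; the update adds successes to α and failures to β.
Posterior: Beta(α+k, β+n−k) = Beta(11.2+16, 2.4+28) = Beta(27.2, 30.4).
Mode of Beta(a,b) for a,b>1 is (a−1)/(a+b−2) = 26.2/55.6 = 0.4712.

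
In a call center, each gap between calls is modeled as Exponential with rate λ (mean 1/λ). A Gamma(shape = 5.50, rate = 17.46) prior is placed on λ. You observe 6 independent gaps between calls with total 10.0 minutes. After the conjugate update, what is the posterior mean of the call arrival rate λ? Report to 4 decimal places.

With a Gamma(shape α, rate β) prior on the exponential rate λ, the posterior after n observations with total T = Σxᵢ is Gamma(α+n, β+T).
Posterior: Gamma(5.50+6, 17.46+10.0) = Gamma(11.50, 27.46).
Posterior mean of λ = α/β = 11.50/27.46 = 0.4188.

0.4188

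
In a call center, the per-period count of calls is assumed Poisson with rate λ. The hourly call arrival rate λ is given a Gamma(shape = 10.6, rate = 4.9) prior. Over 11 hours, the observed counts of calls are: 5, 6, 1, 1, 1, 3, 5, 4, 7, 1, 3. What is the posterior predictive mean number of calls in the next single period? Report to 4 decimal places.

With a Gamma(shape α, rate β) prior, the Poisson likelihood is conjugate: the posterior is Gamma(α + ΣXᵢ, β + n).
Sum of counts S = 37 over n = 11 hours.
Posterior: Gamma(α+S, β+n) = Gamma(10.6+37, 4.9+11) = Gamma(47.6, 15.9).
The predictive distribution for one future period is NegBinom with mean α/β = 2.9937.

2.9937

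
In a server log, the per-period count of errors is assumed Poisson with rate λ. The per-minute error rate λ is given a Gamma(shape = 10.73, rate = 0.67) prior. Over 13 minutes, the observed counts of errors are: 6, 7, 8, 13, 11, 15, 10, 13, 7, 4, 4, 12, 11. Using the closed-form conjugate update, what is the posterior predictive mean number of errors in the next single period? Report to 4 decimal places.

9.6364

With a Gamma(shape α, rate β) prior, the Poisson likelihood is conjugate: the posterior is Gamma(α + ΣXᵢ, β + n).
Sum of counts S = 121 over n = 13 minutes.
Posterior: Gamma(α+S, β+n) = Gamma(10.73+121, 0.67+13) = Gamma(131.73, 13.67).
The predictive distribution for one future period is NegBinom with mean α/β = 9.6364.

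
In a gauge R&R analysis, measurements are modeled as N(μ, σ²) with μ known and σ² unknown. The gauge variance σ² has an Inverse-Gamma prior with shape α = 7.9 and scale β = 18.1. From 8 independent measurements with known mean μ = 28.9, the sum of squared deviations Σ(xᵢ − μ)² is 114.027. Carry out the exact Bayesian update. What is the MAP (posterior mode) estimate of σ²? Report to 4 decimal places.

5.8228

With known mean μ and an Inverse-Gamma(α, β) prior on σ², the Normal likelihood is conjugate: posterior is Inv-Gamma(α + n/2, β + Σ(xᵢ−μ)²/2).
Posterior: Inv-Gamma(7.9 + 8/2, 18.1 + 114.027/2) = Inv-Gamma(11.90, 75.1135).
Mode = β/(α+1) = 75.1135/12.90 = 5.8228.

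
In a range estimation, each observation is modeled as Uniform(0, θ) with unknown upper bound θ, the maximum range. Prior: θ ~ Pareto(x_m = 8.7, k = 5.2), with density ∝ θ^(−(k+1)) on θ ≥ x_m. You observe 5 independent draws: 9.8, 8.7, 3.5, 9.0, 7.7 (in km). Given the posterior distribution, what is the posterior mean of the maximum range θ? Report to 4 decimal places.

A Pareto(scale x_m, shape k) prior on the upper bound θ of Uniform(0, θ) is conjugate: posterior is Pareto(max(x_m, max xᵢ), k + n).
Sample maximum = 9.8; prior scale x_m = 8.7 → posterior scale = max = 9.8.
Posterior shape = 5.2 + 5 = 10.2.
E[θ|data] = k·x_m/(k−1) = 10.2·9.8/9.2 = 10.8652.

10.8652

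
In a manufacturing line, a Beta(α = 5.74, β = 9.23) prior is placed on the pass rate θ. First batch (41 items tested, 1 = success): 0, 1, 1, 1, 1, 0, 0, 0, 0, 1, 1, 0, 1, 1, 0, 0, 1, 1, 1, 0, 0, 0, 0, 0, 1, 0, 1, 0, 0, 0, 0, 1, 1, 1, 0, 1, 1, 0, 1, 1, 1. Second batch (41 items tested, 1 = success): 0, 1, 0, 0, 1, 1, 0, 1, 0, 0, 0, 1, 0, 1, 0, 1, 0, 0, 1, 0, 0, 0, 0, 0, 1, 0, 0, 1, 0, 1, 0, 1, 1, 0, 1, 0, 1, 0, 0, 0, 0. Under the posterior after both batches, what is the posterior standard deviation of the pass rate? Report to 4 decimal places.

0.0500

The Beta prior is conjugate to a Binomial/Bernoulli likelihood; the update adds successes to α and failures to β.
After batch 1: Beta(5.74+21, 9.23+20) = Beta(26.74, 29.23).
After batch 2: Beta(26.74+15, 29.23+26) = Beta(41.74, 55.23).
Var = αβ/((α+β)²(α+β+1)) = 41.74·55.23/(96.97²·97.97) = 0.00250242; SD = √0.00250242 = 0.0500.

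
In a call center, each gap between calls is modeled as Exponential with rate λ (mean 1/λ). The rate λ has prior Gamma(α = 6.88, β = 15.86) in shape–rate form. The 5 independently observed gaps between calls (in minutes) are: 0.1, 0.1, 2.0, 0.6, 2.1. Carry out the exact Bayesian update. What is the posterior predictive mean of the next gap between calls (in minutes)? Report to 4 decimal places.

With a Gamma(shape α, rate β) prior on the exponential rate λ, the posterior after n observations with total T = Σxᵢ is Gamma(α+n, β+T).
Sum of observations T = 4.9 minutes; n = 5.
Posterior: Gamma(6.88+5, 15.86+4.9) = Gamma(11.88, 20.76).
The predictive distribution for the next observation is Lomax; its mean is β/(α−1) = 20.76/10.88 = 1.9081.

1.9081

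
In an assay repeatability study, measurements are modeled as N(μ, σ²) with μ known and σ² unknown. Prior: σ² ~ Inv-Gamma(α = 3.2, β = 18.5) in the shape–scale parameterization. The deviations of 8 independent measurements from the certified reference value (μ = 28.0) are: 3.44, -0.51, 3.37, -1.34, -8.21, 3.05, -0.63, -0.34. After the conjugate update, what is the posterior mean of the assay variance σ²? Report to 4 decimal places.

With known mean μ and an Inverse-Gamma(α, β) prior on σ², the Normal likelihood is conjugate: posterior is Inv-Gamma(α + n/2, β + Σ(xᵢ−μ)²/2).
Σ(xᵢ−μ)² = (3.44)² + (-0.51)² + (3.37)² + (-1.34)² + (-8.21)² + (3.05)² + (-0.63)² + (-0.34)² = 102.4653.
Posterior: Inv-Gamma(3.2 + 8/2, 18.5 + 102.4653/2) = Inv-Gamma(7.20, 69.73265).
E[σ²|data] = β/(α−1) = 69.73265/6.20 = 11.2472.

11.2472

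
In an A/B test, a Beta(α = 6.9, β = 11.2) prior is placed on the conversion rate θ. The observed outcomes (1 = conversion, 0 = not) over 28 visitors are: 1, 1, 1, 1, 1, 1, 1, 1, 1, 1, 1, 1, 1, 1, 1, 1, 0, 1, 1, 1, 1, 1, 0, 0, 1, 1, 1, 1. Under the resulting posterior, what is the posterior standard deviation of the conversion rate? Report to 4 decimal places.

The Beta prior is conjugate to a Binomial/Bernoulli likelihood; the update adds successes to α and failures to β.
Posterior: Beta(α+k, β+n−k) = Beta(6.9+25, 11.2+3) = Beta(31.9, 14.2).
Var = αβ/((α+β)²(α+β+1)) = 31.9·14.2/(46.1²·47.1) = 0.00452539; SD = √0.00452539 = 0.0673.

0.0673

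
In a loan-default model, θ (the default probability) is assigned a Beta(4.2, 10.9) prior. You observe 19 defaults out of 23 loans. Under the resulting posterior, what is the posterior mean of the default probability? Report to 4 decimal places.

0.6089

The Beta prior is conjugate to a Binomial/Bernoulli likelihood; the update adds successes to α and failures to β.
Posterior: Beta(α+k, β+n−k) = Beta(4.2+19, 10.9+4) = Beta(23.2, 14.9).
Posterior mean = α/(α+β) = 23.2/38.1 = 0.6089.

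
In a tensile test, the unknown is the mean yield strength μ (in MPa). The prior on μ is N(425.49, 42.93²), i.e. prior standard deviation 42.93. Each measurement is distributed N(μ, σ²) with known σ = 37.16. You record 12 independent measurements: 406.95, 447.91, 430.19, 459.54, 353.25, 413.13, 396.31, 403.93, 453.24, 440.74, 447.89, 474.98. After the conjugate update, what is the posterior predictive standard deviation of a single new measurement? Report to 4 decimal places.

38.5898

For Normal data with known variance σ², a Normal(μ₀, σ₀²) prior on μ is conjugate. Posterior precision = 1/σ₀² + n/σ²; posterior mean is the precision-weighted average of μ₀ and x̄.
σ₀² = 42.93² = 1842.9849, σ² = 37.16² = 1380.8656; σ² + n·σ₀² = 1380.8656 + 12·1842.9849 = 23496.6844.
Posterior precision = 1/σ₀² + n/σ² = 1/1842.9849 + 12/1380.8656 = (σ² + n·σ₀²)/(σ₀²σ²) = 23496.6844/(1842.9849·1380.8656); posterior variance σₙ² = σ₀²σ²/(σ² + n·σ₀²) = 1842.9849·1380.8656/23496.6844 = 108.309513.
Predictive variance for one new observation = σₙ² + σ² = 1842.9849·1380.8656/23496.6844 + 1380.8656 = σ²·(σ₀² + 23496.6844)/23496.6844 = 1380.8656·25339.6693/23496.6844 = 1489.175113; SD = √(1380.8656·25339.6693/23496.6844) = 38.5898.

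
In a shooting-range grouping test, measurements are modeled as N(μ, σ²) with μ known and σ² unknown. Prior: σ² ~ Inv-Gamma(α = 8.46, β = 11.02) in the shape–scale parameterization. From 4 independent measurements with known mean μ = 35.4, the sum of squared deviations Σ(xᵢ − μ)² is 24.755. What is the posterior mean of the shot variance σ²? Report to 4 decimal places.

With known mean μ and an Inverse-Gamma(α, β) prior on σ², the Normal likelihood is conjugate: posterior is Inv-Gamma(α + n/2, β + Σ(xᵢ−μ)²/2).
Posterior: Inv-Gamma(8.46 + 4/2, 11.02 + 24.755/2) = Inv-Gamma(10.46, 23.3975).
E[σ²|data] = β/(α−1) = 23.3975/9.46 = 2.4733.

2.4733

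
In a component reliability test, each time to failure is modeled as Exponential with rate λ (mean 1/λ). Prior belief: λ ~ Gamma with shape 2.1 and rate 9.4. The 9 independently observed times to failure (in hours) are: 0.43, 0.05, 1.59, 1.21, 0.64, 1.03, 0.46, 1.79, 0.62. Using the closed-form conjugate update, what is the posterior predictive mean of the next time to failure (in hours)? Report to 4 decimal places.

1.7050

With a Gamma(shape α, rate β) prior on the exponential rate λ, the posterior after n observations with total T = Σxᵢ is Gamma(α+n, β+T).
Sum of observations T = 7.82 hours; n = 9.
Posterior: Gamma(2.1+9, 9.4+7.82) = Gamma(11.1, 17.22).
The predictive distribution for the next observation is Lomax; its mean is β/(α−1) = 17.22/10.1 = 1.7050.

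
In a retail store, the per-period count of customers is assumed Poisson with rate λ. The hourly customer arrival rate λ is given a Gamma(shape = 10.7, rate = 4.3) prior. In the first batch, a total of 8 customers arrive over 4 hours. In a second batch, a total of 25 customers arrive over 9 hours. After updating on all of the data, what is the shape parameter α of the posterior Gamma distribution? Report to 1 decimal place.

With a Gamma(shape α, rate β) prior, the Poisson likelihood is conjugate: the posterior is Gamma(α + ΣXᵢ, β + n).
After batch 1: Gamma(α+S, β+n) = Gamma(10.7+8, 4.3+4) = Gamma(18.7, 8.3).
After batch 2: Gamma(α+S, β+n) = Gamma(18.7+25, 8.3+9) = Gamma(43.7, 17.3).
Posterior α = 43.7.

43.7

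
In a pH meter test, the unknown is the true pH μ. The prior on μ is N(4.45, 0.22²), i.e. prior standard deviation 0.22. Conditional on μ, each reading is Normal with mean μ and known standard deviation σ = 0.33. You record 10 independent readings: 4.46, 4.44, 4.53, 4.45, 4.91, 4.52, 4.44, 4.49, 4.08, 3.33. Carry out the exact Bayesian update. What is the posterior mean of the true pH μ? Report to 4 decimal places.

For Normal data with known variance σ², a Normal(μ₀, σ₀²) prior on μ is conjugate. Posterior precision = 1/σ₀² + n/σ²; posterior mean is the precision-weighted average of μ₀ and x̄.
Σxᵢ = 4.46 + 4.44 + 4.53 + 4.45 + 4.91 + 4.52 + 4.44 + 4.49 + 4.08 + 3.33 = 43.65, so n·x̄ = 43.65.
σ₀² = 0.22² = 0.0484, σ² = 0.33² = 0.1089; σ² + n·σ₀² = 0.1089 + 10·0.0484 = 0.5929.
Posterior mean = (μ₀/σ₀² + n·x̄/σ²)/(1/σ₀² + n/σ²) = (σ²·μ₀ + σ₀²·n·x̄)/(σ² + n·σ₀²) = (0.1089·4.45 + 0.0484·43.65)/0.5929 = 2.597265/0.5929 = 4.3806.

4.3806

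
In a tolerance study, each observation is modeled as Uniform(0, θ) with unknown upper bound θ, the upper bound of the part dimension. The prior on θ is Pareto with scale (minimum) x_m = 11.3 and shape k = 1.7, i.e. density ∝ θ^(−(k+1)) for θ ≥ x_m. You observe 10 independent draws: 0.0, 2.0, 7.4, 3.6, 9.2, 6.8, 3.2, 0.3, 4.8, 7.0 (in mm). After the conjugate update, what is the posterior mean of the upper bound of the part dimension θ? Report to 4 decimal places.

12.3561

A Pareto(scale x_m, shape k) prior on the upper bound θ of Uniform(0, θ) is conjugate: posterior is Pareto(max(x_m, max xᵢ), k + n).
Sample maximum = 9.2; prior scale x_m = 11.3 → posterior scale = max = 11.3.
Posterior shape = 1.7 + 10 = 11.7.
E[θ|data] = k·x_m/(k−1) = 11.7·11.3/10.7 = 12.3561.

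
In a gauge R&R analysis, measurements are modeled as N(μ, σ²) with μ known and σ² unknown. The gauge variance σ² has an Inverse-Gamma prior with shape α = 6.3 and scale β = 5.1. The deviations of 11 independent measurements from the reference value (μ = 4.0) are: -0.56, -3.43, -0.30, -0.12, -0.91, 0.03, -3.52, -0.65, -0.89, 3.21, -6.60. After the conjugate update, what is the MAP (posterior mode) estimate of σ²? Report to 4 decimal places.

3.5422

With known mean μ and an Inverse-Gamma(α, β) prior on σ², the Normal likelihood is conjugate: posterior is Inv-Gamma(α + n/2, β + Σ(xᵢ−μ)²/2).
Σ(xᵢ−μ)² = (-0.56)² + (-3.43)² + (-0.30)² + (-0.12)² + (-0.91)² + (0.03)² + (-3.52)² + (-0.65)² + (-0.89)² + (3.21)² + (-6.60)² = 80.4810.
Posterior: Inv-Gamma(6.3 + 11/2, 5.1 + 80.4810/2) = Inv-Gamma(11.80, 45.34050).
Mode = β/(α+1) = 45.34050/12.80 = 3.5422.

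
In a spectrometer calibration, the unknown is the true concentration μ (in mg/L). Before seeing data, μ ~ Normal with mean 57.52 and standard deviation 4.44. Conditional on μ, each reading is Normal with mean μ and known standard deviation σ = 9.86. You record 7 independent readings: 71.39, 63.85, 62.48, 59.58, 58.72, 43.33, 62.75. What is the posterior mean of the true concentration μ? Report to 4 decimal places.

59.1510

For Normal data with known variance σ², a Normal(μ₀, σ₀²) prior on μ is conjugate. Posterior precision = 1/σ₀² + n/σ²; posterior mean is the precision-weighted average of μ₀ and x̄.
Σxᵢ = 71.39 + 63.85 + 62.48 + 59.58 + 58.72 + 43.33 + 62.75 = 422.1, so n·x̄ = 422.1.
σ₀² = 4.44² = 19.7136, σ² = 9.86² = 97.2196; σ² + n·σ₀² = 97.2196 + 7·19.7136 = 235.2148.
Posterior mean = (μ₀/σ₀² + n·x̄/σ²)/(1/σ₀² + n/σ²) = (σ²·μ₀ + σ₀²·n·x̄)/(σ² + n·σ₀²) = (97.2196·57.52 + 19.7136·422.1)/235.2148 = 13913.181952/235.2148 = 59.1510.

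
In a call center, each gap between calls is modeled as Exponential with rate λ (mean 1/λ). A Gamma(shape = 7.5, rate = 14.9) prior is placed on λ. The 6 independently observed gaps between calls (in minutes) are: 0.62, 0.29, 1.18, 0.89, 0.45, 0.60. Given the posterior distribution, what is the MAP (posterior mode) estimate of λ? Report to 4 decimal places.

0.6603

With a Gamma(shape α, rate β) prior on the exponential rate λ, the posterior after n observations with total T = Σxᵢ is Gamma(α+n, β+T).
Sum of observations T = 4.03 minutes; n = 6.
Posterior: Gamma(7.5+6, 14.9+4.03) = Gamma(13.5, 18.93).
Mode = (α−1)/β = 0.6603.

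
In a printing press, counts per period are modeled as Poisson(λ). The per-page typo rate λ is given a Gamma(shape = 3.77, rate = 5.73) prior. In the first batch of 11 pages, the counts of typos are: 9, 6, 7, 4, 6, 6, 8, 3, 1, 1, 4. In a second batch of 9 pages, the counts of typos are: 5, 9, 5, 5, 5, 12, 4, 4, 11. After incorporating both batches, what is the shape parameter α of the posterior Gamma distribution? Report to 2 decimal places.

118.77

With a Gamma(shape α, rate β) prior, the Poisson likelihood is conjugate: the posterior is Gamma(α + ΣXᵢ, β + n).
Batch 1: sum of counts S = 55 over n = 11 pages.
After batch 1: Gamma(α+S, β+n) = Gamma(3.77+55, 5.73+11) = Gamma(58.77, 16.73).
Batch 2: sum of counts S = 60 over n = 9 pages.
After batch 2: Gamma(α+S, β+n) = Gamma(58.77+60, 16.73+9) = Gamma(118.77, 25.73).
Posterior α = 118.77.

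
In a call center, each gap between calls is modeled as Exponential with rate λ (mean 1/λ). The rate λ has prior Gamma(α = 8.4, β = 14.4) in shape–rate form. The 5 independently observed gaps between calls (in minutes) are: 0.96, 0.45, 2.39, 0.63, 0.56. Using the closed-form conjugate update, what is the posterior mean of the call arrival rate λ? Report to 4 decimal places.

With a Gamma(shape α, rate β) prior on the exponential rate λ, the posterior after n observations with total T = Σxᵢ is Gamma(α+n, β+T).
Sum of observations T = 4.99 minutes; n = 5.
Posterior: Gamma(8.4+5, 14.4+4.99) = Gamma(13.4, 19.39).
Posterior mean of λ = α/β = 13.4/19.39 = 0.6911.

0.6911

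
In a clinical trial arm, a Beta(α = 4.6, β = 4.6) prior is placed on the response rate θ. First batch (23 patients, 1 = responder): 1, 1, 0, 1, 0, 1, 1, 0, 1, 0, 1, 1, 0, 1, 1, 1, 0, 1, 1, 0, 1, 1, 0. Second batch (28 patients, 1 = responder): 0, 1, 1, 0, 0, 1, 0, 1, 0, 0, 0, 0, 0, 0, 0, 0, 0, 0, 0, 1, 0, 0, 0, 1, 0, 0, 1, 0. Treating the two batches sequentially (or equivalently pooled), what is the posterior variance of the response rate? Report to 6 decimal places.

The Beta prior is conjugate to a Binomial/Bernoulli likelihood; the update adds successes to α and failures to β.
After batch 1: Beta(4.6+15, 4.6+8) = Beta(19.6, 12.6).
After batch 2: Beta(19.6+7, 12.6+21) = Beta(26.6, 33.6).
Var = αβ/((α+β)²(α+β+1)) = 26.6·33.6/(60.2²·61.2) = 0.004030.

0.004030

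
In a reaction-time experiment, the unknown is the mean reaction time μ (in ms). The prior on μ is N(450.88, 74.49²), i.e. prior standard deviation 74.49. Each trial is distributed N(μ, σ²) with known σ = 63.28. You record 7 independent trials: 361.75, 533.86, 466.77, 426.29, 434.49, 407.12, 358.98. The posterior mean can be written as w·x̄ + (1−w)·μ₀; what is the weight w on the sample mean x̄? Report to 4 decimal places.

For Normal data with known variance σ², a Normal(μ₀, σ₀²) prior on μ is conjugate. Posterior precision = 1/σ₀² + n/σ²; posterior mean is the precision-weighted average of μ₀ and x̄.
σ₀² = 74.49² = 5548.7601, σ² = 63.28² = 4004.3584. Prior precision 1/σ₀² = 1/5548.7601; data precision n/σ² = 7/4004.3584.
w = (n/σ²)/(1/σ₀² + n/σ²) = n·σ₀²/(σ² + n·σ₀²) = 7·5548.7601/(4004.3584 + 7·5548.7601) = 38841.3207/42845.6791 = 0.9065.

0.9065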